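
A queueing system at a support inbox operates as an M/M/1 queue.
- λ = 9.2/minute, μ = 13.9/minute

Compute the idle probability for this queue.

ρ = λ/μ = 9.2/13.9 = 0.6619
P(0) = 1 - ρ = 1 - 0.6619 = 0.3381
The server is idle 33.81% of the time.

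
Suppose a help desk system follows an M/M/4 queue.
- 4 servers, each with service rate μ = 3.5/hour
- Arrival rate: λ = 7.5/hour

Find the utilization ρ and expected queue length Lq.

Traffic intensity: ρ = λ/(cμ) = 7.5/(4×3.5) = 0.5357
Since ρ = 0.5357 < 1, system is stable.
Offered load a = λ/μ = cρ = 7.5/3.5 = 2.1429
P₀ = [ Σₙ₌₀^3 aⁿ/n! + a^4/(4!(1-ρ)) ]⁻¹
Σ = a^0/0! + a^1/1! + a^2/2! + a^3/3! = 1.0000 + 2.1429 + 2.2959 + 1.6399 = 7.0787
a^4/(4!(1-ρ)) = 21.0850/(24 × 0.4643) = 1.8922
P₀ = 1/(7.0787 + 1.8922) = 0.1115
Lq = P₀·a^4·ρ / (4!(1-ρ)²) = 0.1115 × 21.0850 × 0.5357 / (24 × 0.2156) = 0.2434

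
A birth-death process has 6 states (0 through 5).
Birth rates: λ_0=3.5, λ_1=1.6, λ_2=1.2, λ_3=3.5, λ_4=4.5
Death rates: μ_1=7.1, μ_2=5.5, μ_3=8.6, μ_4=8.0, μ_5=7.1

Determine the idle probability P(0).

Ratios P(n)/P(0) = (λ₀···λₙ₋₁)/(μ₁···μₙ):
P(1)/P(0) = (3.5)/(7.1) = 0.4930
P(2)/P(0) = (3.5×1.6)/(7.1×5.5) = 0.1434
P(3)/P(0) = (3.5×1.6×1.2)/(7.1×5.5×8.6) = 0.02001
P(4)/P(0) = (3.5×1.6×1.2×3.5)/(7.1×5.5×8.6×8.0) = 0.008754
P(5)/P(0) = (3.5×1.6×1.2×3.5×4.5)/(7.1×5.5×8.6×8.0×7.1) = 0.005549

Normalization: ∑ P(n) = 1
P(0) × (1.0000 + 0.4930 + 0.1434 + 0.02001 + 0.008754 + 0.005549) = 1
P(0) × 1.6707 = 1
P(0) = 1/1.6707 = 0.5986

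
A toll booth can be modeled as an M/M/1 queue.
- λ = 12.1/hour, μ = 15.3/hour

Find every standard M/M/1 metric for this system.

Step 1: ρ = λ/μ = 12.1/15.3 = 0.7908
Step 2: L = λ/(μ-λ) = 12.1/3.20 = 3.7812
Step 3: Lq = λ²/(μ(μ-λ)) = 146.41/(15.3×3.20) = 2.9904
Step 4: W = 1/(μ-λ) = 1/3.20 = 0.3125
Step 5: Wq = λ/(μ(μ-λ)) = 12.1/(15.3×3.20) = 0.2471
Step 6: P(0) = 1-ρ = 0.2092
Verify: L = λW = 12.1×0.3125 = 3.7812 ✔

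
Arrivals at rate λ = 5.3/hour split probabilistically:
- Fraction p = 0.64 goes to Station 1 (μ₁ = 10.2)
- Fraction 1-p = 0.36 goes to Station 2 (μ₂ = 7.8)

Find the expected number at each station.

Effective rates: λ₁ = 5.3×0.64 = 3.392, λ₂ = 5.3×0.36 = 1.908
Station 1: ρ₁ = 3.392/10.2 = 0.33255, L₁ = ρ₁/(1-ρ₁) = 0.33255/(1-0.33255) = 0.4982
Station 2: ρ₂ = 1.908/7.8 = 0.2446, L₂ = ρ₂/(1-ρ₂) = 0.2446/(1-0.2446) = 0.3238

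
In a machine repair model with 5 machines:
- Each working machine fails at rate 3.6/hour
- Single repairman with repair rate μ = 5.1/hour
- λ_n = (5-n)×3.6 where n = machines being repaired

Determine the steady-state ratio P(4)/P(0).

P(4)/P(0) = ∏_{i=0}^{4-1} λ_i/μ_{i+1}
= (5-0)×3.6/5.1 × (5-1)×3.6/5.1 × (5-2)×3.6/5.1 × (5-3)×3.6/5.1
= 29.7927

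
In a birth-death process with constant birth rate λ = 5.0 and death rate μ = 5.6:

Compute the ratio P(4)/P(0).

For constant rates: P(n)/P(0) = (λ/μ)^n
P(4)/P(0) = (5.0/5.6)^4 = 0.89286^4 = 0.6355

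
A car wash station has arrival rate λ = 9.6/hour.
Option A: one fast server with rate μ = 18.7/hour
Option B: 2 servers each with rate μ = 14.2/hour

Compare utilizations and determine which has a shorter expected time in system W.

Option A: single server μ = 18.7 (M/M/1)
  ρ_A = 9.6/18.7 = 0.5134
  W_A = 1/(μ-λ) = 1/(18.7-9.6) = 1/9.10 = 0.1099

Option B: 2 servers μ = 14.2 (M/M/2)
  ρ_B = λ/(cμ) = 9.6/(2×14.2) = 0.3380
  Offered load a = λ/μ = cρ = 9.6/14.2 = 0.6761
  P₀ = [ Σₙ₌₀^1 aⁿ/n! + a^2/(2!(1-ρ)) ]⁻¹
  Σ = a^0/0! + a^1/1! = 1.0000 + 0.6761 = 1.6761
  a^2/(2!(1-ρ)) = 0.4571/(2 × 0.6620) = 0.3452
  P₀ = 1/(1.6761 + 0.3452) = 0.4947
  Lq = P₀·a^2·ρ / (2!(1-ρ)²) = 0.4947 × 0.4571 × 0.3380 / (2 × 0.4382) = 0.08721
  Wq_B = Lq/λ = 0.0872135/9.6 = 0.0090847
  W_B = Wq_B + 1/μ = 0.0090847 + 0.070423 = 0.07951

Since W_B = 0.07951 < W_A = 0.1099, Option B (multiple servers) has the shorter time in system.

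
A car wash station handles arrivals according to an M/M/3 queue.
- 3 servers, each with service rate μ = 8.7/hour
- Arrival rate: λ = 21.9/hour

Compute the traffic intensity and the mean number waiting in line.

Traffic intensity: ρ = λ/(cμ) = 21.9/(3×8.7) = 0.8391
Since ρ = 0.8391 < 1, system is stable.
Offered load a = λ/μ = cρ = 21.9/8.7 = 2.5172
P₀ = [ Σₙ₌₀^2 aⁿ/n! + a^3/(3!(1-ρ)) ]⁻¹
Σ = a^0/0! + a^1/1! + a^2/2! = 1.0000 + 2.5172 + 3.1683 = 6.6855
a^3/(3!(1-ρ)) = 15.95051/(6 × 0.1609195) = 16.5202
P₀ = 1/(6.6855 + 16.5202) = 0.04309
Lq = P₀·a^3·ρ / (3!(1-ρ)²) = 0.043093 × 15.9505 × 0.83908 / (6 × 0.025895) = 3.7121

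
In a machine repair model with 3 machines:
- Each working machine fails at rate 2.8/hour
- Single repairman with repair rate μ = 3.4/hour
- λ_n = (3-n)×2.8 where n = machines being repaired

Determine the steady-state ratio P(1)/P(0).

P(1)/P(0) = ∏_{i=0}^{1-1} λ_i/μ_{i+1}
= (3-0)×2.8/3.4
= 2.4706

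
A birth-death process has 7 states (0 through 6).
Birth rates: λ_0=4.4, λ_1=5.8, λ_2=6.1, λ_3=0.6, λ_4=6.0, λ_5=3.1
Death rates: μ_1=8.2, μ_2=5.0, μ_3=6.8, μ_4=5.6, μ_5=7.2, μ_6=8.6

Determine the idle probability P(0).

Ratios P(n)/P(0) = (λ₀···λₙ₋₁)/(μ₁···μₙ):
P(1)/P(0) = (4.4)/(8.2) = 0.5366
P(2)/P(0) = (4.4×5.8)/(8.2×5.0) = 0.6224
P(3)/P(0) = (4.4×5.8×6.1)/(8.2×5.0×6.8) = 0.5584
P(4)/P(0) = (4.4×5.8×6.1×0.6)/(8.2×5.0×6.8×5.6) = 0.05982
P(5)/P(0) = (4.4×5.8×6.1×0.6×6.0)/(8.2×5.0×6.8×5.6×7.2) = 0.04985
P(6)/P(0) = (4.4×5.8×6.1×0.6×6.0×3.1)/(8.2×5.0×6.8×5.6×7.2×8.6) = 0.01797

Normalization: ∑ P(n) = 1
P(0) × (1.0000 + 0.5366 + 0.6224 + 0.5584 + 0.05982 + 0.04985 + 0.01797) = 1
P(0) × 2.8450 = 1
P(0) = 1/2.8450 = 0.3515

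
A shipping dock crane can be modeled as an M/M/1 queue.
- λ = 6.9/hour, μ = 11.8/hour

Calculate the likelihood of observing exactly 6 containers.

ρ = λ/μ = 6.9/11.8 = 0.58475
P(n) = (1-ρ)ρⁿ
P(6) = (1-0.58475) × 0.58475^6
P(6) = 0.4153 × 0.03998
P(6) = 0.01660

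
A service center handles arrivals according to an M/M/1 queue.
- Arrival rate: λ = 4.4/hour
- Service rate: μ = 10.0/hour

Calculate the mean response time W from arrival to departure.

First, compute utilization: ρ = λ/μ = 4.4/10.0 = 0.4400
For M/M/1: W = 1/(μ-λ)
W = 1/(10.0-4.4) = 1/5.60
W = 0.1786 hours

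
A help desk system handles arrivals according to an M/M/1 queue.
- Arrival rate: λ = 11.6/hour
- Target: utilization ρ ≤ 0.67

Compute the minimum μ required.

ρ = λ/μ, so μ = λ/ρ
μ ≥ 11.6/0.67 = 17.3134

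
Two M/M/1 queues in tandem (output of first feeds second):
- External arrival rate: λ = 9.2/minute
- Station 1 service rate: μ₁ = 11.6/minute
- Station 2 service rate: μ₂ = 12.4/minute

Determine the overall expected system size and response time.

By Jackson's theorem, each station behaves as independent M/M/1.
Station 1: ρ₁ = 9.2/11.6 = 0.7931, L₁ = ρ₁/(1-ρ₁) = λ/(μ₁-λ) = 9.2/2.40 = 3.8333
Station 2: ρ₂ = 9.2/12.4 = 0.7419, L₂ = ρ₂/(1-ρ₂) = λ/(μ₂-λ) = 9.2/3.20 = 2.8750
Total: L = L₁ + L₂ = 3.8333 + 2.8750 = 6.7083
W = L/λ = 6.7083/9.2 = 0.7292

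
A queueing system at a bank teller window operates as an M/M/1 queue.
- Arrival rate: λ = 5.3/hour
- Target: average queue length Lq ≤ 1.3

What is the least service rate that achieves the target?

For M/M/1: Lq = λ²/(μ(μ-λ))
Need Lq ≤ 1.3, i.e. μ(μ-λ) ≥ λ²/1.3
μ² - 5.3μ - 28.09/1.3 ≥ 0  →  μ² - 5.3μ - 21.6077 ≥ 0
Quadratic formula (positive root): μ = [λ + √(λ² + 4×21.6077)]/2
Discriminant: 28.09 + 4×21.6077 = 114.5208, √114.5208 = 10.7014
μ ≥ (5.3 + 10.7014)/2 = 8.0007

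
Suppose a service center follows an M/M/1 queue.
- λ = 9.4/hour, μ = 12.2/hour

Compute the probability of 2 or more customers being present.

ρ = λ/μ = 9.4/12.2 = 0.7705
P(N ≥ n) = ρⁿ
P(N ≥ 2) = 0.7705^2
P(N ≥ 2) = 0.5937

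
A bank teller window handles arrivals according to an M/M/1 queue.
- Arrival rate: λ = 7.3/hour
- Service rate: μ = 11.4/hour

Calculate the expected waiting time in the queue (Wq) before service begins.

First, compute utilization: ρ = λ/μ = 7.3/11.4 = 0.6404
For M/M/1: Wq = λ/(μ(μ-λ))
Wq = 7.3/(11.4 × (11.4-7.3))
Wq = 7.3/(11.4 × 4.10)
Wq = 0.1562 hours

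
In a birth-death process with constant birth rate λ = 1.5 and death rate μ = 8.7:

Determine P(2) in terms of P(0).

For constant rates: P(n)/P(0) = (λ/μ)^n
P(2)/P(0) = (1.5/8.7)^2 = 0.17241^2 = 0.02973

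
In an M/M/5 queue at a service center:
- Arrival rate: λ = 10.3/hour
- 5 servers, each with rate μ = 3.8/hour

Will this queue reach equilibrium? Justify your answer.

Stability requires ρ = λ/(cμ) < 1
ρ = 10.3/(5 × 3.8) = 10.3/19.00 = 0.5421
Since 0.5421 < 1, the system is STABLE.
The servers are busy 54.21% of the time.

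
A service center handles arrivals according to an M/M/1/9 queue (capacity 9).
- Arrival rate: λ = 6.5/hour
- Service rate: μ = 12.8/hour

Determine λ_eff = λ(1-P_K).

ρ = λ/μ = 6.5/12.8 = 0.507812
P₀ = (1-ρ)/(1-ρ^(K+1)) = (1-0.507812)/(1-0.507812^10) = 0.4922/0.9989 = 0.4927
P_K = P₀×ρ^K = 0.4927 × 0.507812^9 = 0.4927 × 0.002246 = 0.001107
λ_eff = λ(1-P_K) = 6.5 × (1 - 0.001107) = 6.5 × 0.9989 = 6.4928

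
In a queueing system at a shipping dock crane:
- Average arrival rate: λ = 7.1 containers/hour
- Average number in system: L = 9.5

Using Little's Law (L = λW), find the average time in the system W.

Little's Law: L = λW, so W = L/λ
W = 9.5/7.1 = 1.3380 hours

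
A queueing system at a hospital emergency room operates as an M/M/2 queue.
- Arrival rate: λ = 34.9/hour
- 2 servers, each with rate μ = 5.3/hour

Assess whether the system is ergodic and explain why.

Stability requires ρ = λ/(cμ) < 1
ρ = 34.9/(2 × 5.3) = 34.9/10.60 = 3.2925
Since 3.2925 ≥ 1, the system is UNSTABLE.
Need c > λ/μ = 34.9/5.3 = 6.58.
Minimum servers needed: c = 7.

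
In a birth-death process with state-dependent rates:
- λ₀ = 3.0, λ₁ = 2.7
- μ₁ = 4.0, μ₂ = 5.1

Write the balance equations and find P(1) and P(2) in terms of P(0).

Balance equations:
State 0: λ₀P₀ = μ₁P₁ → P₁ = (λ₀/μ₁)P₀ = (3.0/4.0)P₀ = 0.7500P₀
State 1: P₂ = (λ₀λ₁)/(μ₁μ₂)P₀ = (3.0×2.7)/(4.0×5.1)P₀ = 0.3971P₀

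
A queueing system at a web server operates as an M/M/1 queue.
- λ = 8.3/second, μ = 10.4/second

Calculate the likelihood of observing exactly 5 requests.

ρ = λ/μ = 8.3/10.4 = 0.79808
P(n) = (1-ρ)ρⁿ
P(5) = (1-0.79808) × 0.79808^5
P(5) = 0.2019200 × 0.3237667
P(5) = 0.06537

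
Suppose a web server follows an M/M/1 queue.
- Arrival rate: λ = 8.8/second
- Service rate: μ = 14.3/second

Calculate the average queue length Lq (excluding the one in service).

ρ = λ/μ = 8.8/14.3 = 0.6154
For M/M/1: Lq = λ²/(μ(μ-λ))
Lq = 77.44/(14.3 × 5.50)
Lq = 0.9846 requests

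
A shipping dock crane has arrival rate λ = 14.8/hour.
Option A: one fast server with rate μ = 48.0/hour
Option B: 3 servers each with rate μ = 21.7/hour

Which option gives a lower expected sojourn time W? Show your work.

Option A: single server μ = 48.0 (M/M/1)
  ρ_A = 14.8/48.0 = 0.3083
  W_A = 1/(μ-λ) = 1/(48.0-14.8) = 1/33.20 = 0.03012

Option B: 3 servers μ = 21.7 (M/M/3)
  ρ_B = λ/(cμ) = 14.8/(3×21.7) = 0.2273
  Offered load a = λ/μ = cρ = 14.8/21.7 = 0.6820
  P₀ = [ Σₙ₌₀^2 aⁿ/n! + a^3/(3!(1-ρ)) ]⁻¹
  Σ = a^0/0! + a^1/1! + a^2/2! = 1.0000 + 0.6820 + 0.2326 = 1.9146
  a^3/(3!(1-ρ)) = 0.31725/(6 × 0.77266) = 0.06843
  P₀ = 1/(1.9146 + 0.06843) = 0.5043
  Lq = P₀·a^3·ρ / (3!(1-ρ)²) = 0.5043 × 0.3173 × 0.2273 / (6 × 0.5970) = 0.01015
  Wq_B = Lq/λ = 0.010154/14.8 = 0.0006861
  W_B = Wq_B + 1/μ = 0.0006861 + 0.04608 = 0.04677

Since W_A = 0.03012 < W_B = 0.04677, Option A (single fast server) has the shorter time in system.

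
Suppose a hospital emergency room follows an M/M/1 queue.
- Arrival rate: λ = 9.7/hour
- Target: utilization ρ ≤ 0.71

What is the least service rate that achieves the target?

ρ = λ/μ, so μ = λ/ρ
μ ≥ 9.7/0.71 = 13.6620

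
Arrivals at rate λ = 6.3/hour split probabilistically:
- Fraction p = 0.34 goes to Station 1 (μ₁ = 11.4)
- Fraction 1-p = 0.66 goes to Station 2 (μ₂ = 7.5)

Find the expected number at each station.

Effective rates: λ₁ = 6.3×0.34 = 2.142, λ₂ = 6.3×0.66 = 4.158
Station 1: ρ₁ = 2.142/11.4 = 0.1879, L₁ = ρ₁/(1-ρ₁) = 0.1879/(1-0.1879) = 0.2314
Station 2: ρ₂ = 4.158/7.5 = 0.5544, L₂ = ρ₂/(1-ρ₂) = 0.5544/(1-0.5544) = 1.2442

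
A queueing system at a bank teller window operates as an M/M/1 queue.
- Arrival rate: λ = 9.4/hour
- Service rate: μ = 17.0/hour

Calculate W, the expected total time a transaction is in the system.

First, compute utilization: ρ = λ/μ = 9.4/17.0 = 0.5529
For M/M/1: W = 1/(μ-λ)
W = 1/(17.0-9.4) = 1/7.60
W = 0.1316 hours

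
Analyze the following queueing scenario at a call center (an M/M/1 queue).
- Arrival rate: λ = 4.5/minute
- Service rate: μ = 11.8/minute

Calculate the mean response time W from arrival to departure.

First, compute utilization: ρ = λ/μ = 4.5/11.8 = 0.3814
For M/M/1: W = 1/(μ-λ)
W = 1/(11.8-4.5) = 1/7.30
W = 0.1370 minutes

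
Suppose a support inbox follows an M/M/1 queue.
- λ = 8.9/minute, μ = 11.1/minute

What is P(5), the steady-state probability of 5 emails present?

ρ = λ/μ = 8.9/11.1 = 0.8018
P(n) = (1-ρ)ρⁿ
P(5) = (1-0.8018) × 0.8018^5
P(5) = 0.1982 × 0.3314
P(5) = 0.06568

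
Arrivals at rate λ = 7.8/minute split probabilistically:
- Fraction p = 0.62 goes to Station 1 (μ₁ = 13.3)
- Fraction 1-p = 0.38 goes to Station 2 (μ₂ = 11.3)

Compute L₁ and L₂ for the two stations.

Effective rates: λ₁ = 7.8×0.62 = 4.836, λ₂ = 7.8×0.38 = 2.964
Station 1: ρ₁ = 4.836/13.3 = 0.36361, L₁ = ρ₁/(1-ρ₁) = 0.36361/(1-0.36361) = 0.5714
Station 2: ρ₂ = 2.964/11.3 = 0.2623, L₂ = ρ₂/(1-ρ₂) = 0.2623/(1-0.2623) = 0.3556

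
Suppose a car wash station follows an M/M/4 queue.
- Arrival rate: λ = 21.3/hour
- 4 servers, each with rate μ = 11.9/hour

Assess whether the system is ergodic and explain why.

Stability requires ρ = λ/(cμ) < 1
ρ = 21.3/(4 × 11.9) = 21.3/47.60 = 0.4475
Since 0.4475 < 1, the system is STABLE.
The servers are busy 44.75% of the time.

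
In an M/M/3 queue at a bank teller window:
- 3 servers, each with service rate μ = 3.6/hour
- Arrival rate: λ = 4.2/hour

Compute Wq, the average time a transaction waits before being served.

Traffic intensity: ρ = λ/(cμ) = 4.2/(3×3.6) = 0.3889
Since ρ = 0.3889 < 1, system is stable.
Offered load a = λ/μ = cρ = 4.2/3.6 = 1.1667
P₀ = [ Σₙ₌₀^2 aⁿ/n! + a^3/(3!(1-ρ)) ]⁻¹
Σ = a^0/0! + a^1/1! + a^2/2! = 1.00000 + 1.16667 + 0.680556 = 2.8472
a^3/(3!(1-ρ)) = 1.5880/(6 × 0.6111) = 0.4331
P₀ = 1/(2.847222 + 0.4330808) = 0.3048
Lq = P₀·a^3·ρ / (3!(1-ρ)²) = 0.30485 × 1.5880 × 0.38889 / (6 × 0.37346) = 0.08402
Wq = Lq/λ = 0.08402/4.2 = 0.02000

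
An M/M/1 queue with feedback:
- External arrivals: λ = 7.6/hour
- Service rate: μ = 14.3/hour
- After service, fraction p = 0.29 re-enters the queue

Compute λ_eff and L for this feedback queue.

Effective arrival rate: λ_eff = λ/(1-p) = 7.6/(1-0.29) = 7.6/0.71 = 10.7042
ρ = λ_eff/μ = 10.7042/14.3 = 0.74855
L = ρ/(1-ρ) = 0.74855/(1-0.74855) = 2.9769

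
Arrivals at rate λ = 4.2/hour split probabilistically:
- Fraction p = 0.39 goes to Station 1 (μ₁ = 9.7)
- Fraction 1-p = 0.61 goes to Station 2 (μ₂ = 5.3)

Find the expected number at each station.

Effective rates: λ₁ = 4.2×0.39 = 1.638, λ₂ = 4.2×0.61 = 2.562
Station 1: ρ₁ = 1.638/9.7 = 0.1689, L₁ = ρ₁/(1-ρ₁) = 0.1689/(1-0.1689) = 0.2032
Station 2: ρ₂ = 2.562/5.3 = 0.4834, L₂ = ρ₂/(1-ρ₂) = 0.4834/(1-0.4834) = 0.9357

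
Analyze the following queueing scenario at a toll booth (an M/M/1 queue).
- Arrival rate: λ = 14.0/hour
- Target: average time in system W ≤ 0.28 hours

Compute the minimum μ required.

For M/M/1: W = 1/(μ-λ)
Need W ≤ 0.28, so 1/(μ-λ) ≤ 0.28
μ - λ ≥ 1/0.28 = 3.5714
μ ≥ 14.0 + 3.5714 = 17.5714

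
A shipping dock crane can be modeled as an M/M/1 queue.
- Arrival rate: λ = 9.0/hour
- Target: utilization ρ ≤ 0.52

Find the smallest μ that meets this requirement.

ρ = λ/μ, so μ = λ/ρ
μ ≥ 9.0/0.52 = 17.3077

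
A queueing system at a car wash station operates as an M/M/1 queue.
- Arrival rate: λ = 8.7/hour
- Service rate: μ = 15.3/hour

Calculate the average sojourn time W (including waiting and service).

First, compute utilization: ρ = λ/μ = 8.7/15.3 = 0.5686
For M/M/1: W = 1/(μ-λ)
W = 1/(15.3-8.7) = 1/6.60
W = 0.1515 hours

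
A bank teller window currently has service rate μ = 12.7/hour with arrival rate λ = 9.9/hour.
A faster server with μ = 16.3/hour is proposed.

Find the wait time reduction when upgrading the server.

System 1: ρ₁ = 9.9/12.7 = 0.7795, W₁ = 1/(12.7-9.9) = 0.35714
System 2: ρ₂ = 9.9/16.3 = 0.6074, W₂ = 1/(16.3-9.9) = 0.15625
Improvement: (W₁-W₂)/W₁ = (0.35714-0.15625)/0.35714 = 56.25%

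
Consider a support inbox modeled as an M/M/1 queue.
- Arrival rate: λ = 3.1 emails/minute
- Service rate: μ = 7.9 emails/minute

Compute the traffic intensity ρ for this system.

Server utilization: ρ = λ/μ
ρ = 3.1/7.9 = 0.3924
The server is busy 39.24% of the time.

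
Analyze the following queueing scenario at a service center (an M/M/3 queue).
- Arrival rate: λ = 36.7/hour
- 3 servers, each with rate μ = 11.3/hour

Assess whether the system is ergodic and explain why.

Stability requires ρ = λ/(cμ) < 1
ρ = 36.7/(3 × 11.3) = 36.7/33.90 = 1.0826
Since 1.0826 ≥ 1, the system is UNSTABLE.
Need c > λ/μ = 36.7/11.3 = 3.25.
Minimum servers needed: c = 4.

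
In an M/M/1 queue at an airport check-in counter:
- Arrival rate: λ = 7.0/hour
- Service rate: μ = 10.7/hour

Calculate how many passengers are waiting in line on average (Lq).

ρ = λ/μ = 7.0/10.7 = 0.6542
For M/M/1: Lq = λ²/(μ(μ-λ))
Lq = 49.00/(10.7 × 3.70)
Lq = 1.2377 passengers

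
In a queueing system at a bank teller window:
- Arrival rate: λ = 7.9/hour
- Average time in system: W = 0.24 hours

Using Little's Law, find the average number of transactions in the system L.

Little's Law: L = λW
L = 7.9 × 0.24 = 1.8960 transactions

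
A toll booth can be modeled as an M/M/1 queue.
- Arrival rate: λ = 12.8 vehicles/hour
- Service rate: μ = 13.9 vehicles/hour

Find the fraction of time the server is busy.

Server utilization: ρ = λ/μ
ρ = 12.8/13.9 = 0.9209
The server is busy 92.09% of the time.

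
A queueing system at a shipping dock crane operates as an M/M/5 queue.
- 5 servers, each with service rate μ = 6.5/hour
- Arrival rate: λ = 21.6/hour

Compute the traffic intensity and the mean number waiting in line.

Traffic intensity: ρ = λ/(cμ) = 21.6/(5×6.5) = 0.6646
Since ρ = 0.6646 < 1, system is stable.
Offered load a = λ/μ = cρ = 21.6/6.5 = 3.3231
P₀ = [ Σₙ₌₀^4 aⁿ/n! + a^5/(5!(1-ρ)) ]⁻¹
Σ = a^0/0! + a^1/1! + a^2/2! + a^3/3! + a^4/4! = 1.0000 + 3.3231 + 5.5214 + 6.1160 + 5.0810 = 21.0415
a^5/(5!(1-ρ)) = 405.2304/(120 × 0.335385) = 10.0688
P₀ = 1/(21.0415 + 10.0688) = 0.03214
Lq = P₀·a^5·ρ / (5!(1-ρ)²) = 0.032144 × 405.2304 × 0.66462 / (120 × 0.11248) = 0.6414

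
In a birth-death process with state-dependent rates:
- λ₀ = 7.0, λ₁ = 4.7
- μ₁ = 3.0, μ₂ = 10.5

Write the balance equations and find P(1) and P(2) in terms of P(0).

Balance equations:
State 0: λ₀P₀ = μ₁P₁ → P₁ = (λ₀/μ₁)P₀ = (7.0/3.0)P₀ = 2.3333P₀
State 1: P₂ = (λ₀λ₁)/(μ₁μ₂)P₀ = (7.0×4.7)/(3.0×10.5)P₀ = 1.0444P₀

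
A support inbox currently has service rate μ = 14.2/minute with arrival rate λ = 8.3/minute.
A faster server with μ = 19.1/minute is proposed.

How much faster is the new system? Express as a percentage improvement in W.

System 1: ρ₁ = 8.3/14.2 = 0.5845, W₁ = 1/(14.2-8.3) = 0.1695
System 2: ρ₂ = 8.3/19.1 = 0.4346, W₂ = 1/(19.1-8.3) = 0.09259
Improvement: (W₁-W₂)/W₁ = (0.1695-0.09259)/0.1695 = 45.37%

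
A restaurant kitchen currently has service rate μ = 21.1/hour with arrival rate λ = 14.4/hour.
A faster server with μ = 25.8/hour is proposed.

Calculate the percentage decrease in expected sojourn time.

System 1: ρ₁ = 14.4/21.1 = 0.6825, W₁ = 1/(21.1-14.4) = 0.14925
System 2: ρ₂ = 14.4/25.8 = 0.5581, W₂ = 1/(25.8-14.4) = 0.087719
Improvement: (W₁-W₂)/W₁ = (0.14925-0.087719)/0.14925 = 41.23%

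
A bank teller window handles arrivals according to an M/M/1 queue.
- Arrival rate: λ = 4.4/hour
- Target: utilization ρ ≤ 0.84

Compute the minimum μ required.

ρ = λ/μ, so μ = λ/ρ
μ ≥ 4.4/0.84 = 5.2381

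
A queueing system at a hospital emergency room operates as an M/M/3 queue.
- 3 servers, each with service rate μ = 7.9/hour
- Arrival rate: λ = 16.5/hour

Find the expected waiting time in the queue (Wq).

Traffic intensity: ρ = λ/(cμ) = 16.5/(3×7.9) = 0.6962
Since ρ = 0.6962 < 1, system is stable.
Offered load a = λ/μ = cρ = 16.5/7.9 = 2.0886
P₀ = [ Σₙ₌₀^2 aⁿ/n! + a^3/(3!(1-ρ)) ]⁻¹
Σ = a^0/0! + a^1/1! + a^2/2! = 1.0000 + 2.0886 + 2.1811 = 5.2697
a^3/(3!(1-ρ)) = 9.1111/(6 × 0.3038) = 4.9984
P₀ = 1/(5.2697 + 4.9984) = 0.09739
Lq = P₀·a^3·ρ / (3!(1-ρ)²) = 0.09739 × 9.1111 × 0.6962 / (6 × 0.09229) = 1.1156
Wq = Lq/λ = 1.1156/16.5 = 0.06761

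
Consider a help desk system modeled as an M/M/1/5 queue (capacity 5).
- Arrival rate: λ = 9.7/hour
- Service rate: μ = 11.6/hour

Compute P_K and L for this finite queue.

ρ = λ/μ = 9.7/11.6 = 0.8362
P₀ = (1-ρ)/(1-ρ^(K+1)) = (1-0.8362)/(1-0.8362^6) = 0.1638/0.6581 = 0.2489
P_K = P₀×ρ^K = 0.2489 × 0.8362^5 = 0.2489 × 0.4088 = 0.1018
Blocking probability P_5 = 0.1018 (10.18%)
L = ρ[1 - (K+1)ρ^K + Kρ^(K+1)] / [(1-ρ)(1-ρ^(K+1))]
L = 0.8362 × (1 - 6×0.4088376 + 5×0.3418700) / ((1 - 0.8362) × (1 - 0.3418700)) = 1.9883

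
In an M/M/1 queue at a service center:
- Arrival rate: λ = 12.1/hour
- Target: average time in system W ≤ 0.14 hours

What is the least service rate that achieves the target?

For M/M/1: W = 1/(μ-λ)
Need W ≤ 0.14, so 1/(μ-λ) ≤ 0.14
μ - λ ≥ 1/0.14 = 7.1429
μ ≥ 12.1 + 7.1429 = 19.2429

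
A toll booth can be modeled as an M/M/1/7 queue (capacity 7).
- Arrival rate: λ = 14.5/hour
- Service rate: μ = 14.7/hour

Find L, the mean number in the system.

ρ = λ/μ = 14.5/14.7 = 0.9864
P₀ = (1-ρ)/(1-ρ^(K+1)) = (1-0.9864)/(1-0.9864^8) = 0.013600/0.10376 = 0.1311
P_K = P₀×ρ^K = 0.1311 × 0.9864^7 = 0.1311 × 0.9086 = 0.1191
L = ρ[1 - (K+1)ρ^K + Kρ^(K+1)] / [(1-ρ)(1-ρ^(K+1))]
L = 0.9864 × (1 - 8×0.90859731 + 7×0.89624038) / ((1 - 0.9864) × (1 - 0.89624038)) = 3.4281 vehicles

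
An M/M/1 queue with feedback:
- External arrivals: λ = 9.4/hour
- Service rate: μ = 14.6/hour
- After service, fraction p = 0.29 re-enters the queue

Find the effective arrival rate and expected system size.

Effective arrival rate: λ_eff = λ/(1-p) = 9.4/(1-0.29) = 9.4/0.71 = 13.2394
ρ = λ_eff/μ = 13.2394/14.6 = 0.90681
L = ρ/(1-ρ) = 0.90681/(1-0.90681) = 9.7308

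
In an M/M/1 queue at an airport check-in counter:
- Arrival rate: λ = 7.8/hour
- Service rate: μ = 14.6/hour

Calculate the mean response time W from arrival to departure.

First, compute utilization: ρ = λ/μ = 7.8/14.6 = 0.5342
For M/M/1: W = 1/(μ-λ)
W = 1/(14.6-7.8) = 1/6.80
W = 0.1471 hours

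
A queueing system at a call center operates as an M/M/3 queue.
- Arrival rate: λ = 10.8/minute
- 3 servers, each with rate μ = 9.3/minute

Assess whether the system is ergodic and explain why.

Stability requires ρ = λ/(cμ) < 1
ρ = 10.8/(3 × 9.3) = 10.8/27.90 = 0.3871
Since 0.3871 < 1, the system is STABLE.
The servers are busy 38.71% of the time.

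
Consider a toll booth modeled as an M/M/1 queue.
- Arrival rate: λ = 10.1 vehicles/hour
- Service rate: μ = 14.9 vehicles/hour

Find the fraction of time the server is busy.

Server utilization: ρ = λ/μ
ρ = 10.1/14.9 = 0.6779
The server is busy 67.79% of the time.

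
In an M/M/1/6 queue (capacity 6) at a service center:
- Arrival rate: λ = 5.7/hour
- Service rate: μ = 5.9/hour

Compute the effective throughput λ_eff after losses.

ρ = λ/μ = 5.7/5.9 = 0.9661
P₀ = (1-ρ)/(1-ρ^(K+1)) = (1-0.9661)/(1-0.9661^7) = 0.033900/0.21448 = 0.1581
P_K = P₀×ρ^K = 0.15805 × 0.9661^6 = 0.15805 × 0.81308 = 0.1285
λ_eff = λ(1-P_K) = 5.7 × (1 - 0.12851) = 5.7 × 0.87149 = 4.9675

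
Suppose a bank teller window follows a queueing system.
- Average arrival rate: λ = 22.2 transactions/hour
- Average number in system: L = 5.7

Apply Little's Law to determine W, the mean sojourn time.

Little's Law: L = λW, so W = L/λ
W = 5.7/22.2 = 0.2568 hours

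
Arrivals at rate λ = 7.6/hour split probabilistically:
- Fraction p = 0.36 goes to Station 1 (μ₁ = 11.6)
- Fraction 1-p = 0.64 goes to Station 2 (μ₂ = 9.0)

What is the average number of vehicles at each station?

Effective rates: λ₁ = 7.6×0.36 = 2.736, λ₂ = 7.6×0.64 = 4.864
Station 1: ρ₁ = 2.736/11.6 = 0.2359, L₁ = ρ₁/(1-ρ₁) = 0.2359/(1-0.2359) = 0.3087
Station 2: ρ₂ = 4.864/9.0 = 0.54044, L₂ = ρ₂/(1-ρ₂) = 0.54044/(1-0.54044) = 1.1760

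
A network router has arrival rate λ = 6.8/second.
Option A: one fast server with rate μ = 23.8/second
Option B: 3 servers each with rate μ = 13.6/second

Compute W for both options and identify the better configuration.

Option A: single server μ = 23.8 (M/M/1)
  ρ_A = 6.8/23.8 = 0.2857
  W_A = 1/(μ-λ) = 1/(23.8-6.8) = 1/17.00 = 0.05882

Option B: 3 servers μ = 13.6 (M/M/3)
  ρ_B = λ/(cμ) = 6.8/(3×13.6) = 0.1667
  Offered load a = λ/μ = cρ = 6.8/13.6 = 0.5000
  P₀ = [ Σₙ₌₀^2 aⁿ/n! + a^3/(3!(1-ρ)) ]⁻¹
  Σ = a^0/0! + a^1/1! + a^2/2! = 1.0000 + 0.5000 + 0.1250 = 1.6250
  a^3/(3!(1-ρ)) = 0.1250/(6 × 0.8333) = 0.02500
  P₀ = 1/(1.6250 + 0.02500) = 0.6061
  Lq = P₀·a^3·ρ / (3!(1-ρ)²) = 0.60606 × 0.12500 × 0.16667 / (6 × 0.69444) = 0.003030
  Wq_B = Lq/λ = 0.003030/6.8 = 0.0004456
  W_B = Wq_B + 1/μ = 0.0004456 + 0.07353 = 0.07398

Since W_A = 0.05882 < W_B = 0.07398, Option A (single fast server) has the shorter time in system.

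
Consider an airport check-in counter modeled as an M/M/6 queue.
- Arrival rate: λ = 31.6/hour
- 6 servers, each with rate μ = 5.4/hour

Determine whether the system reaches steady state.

Stability requires ρ = λ/(cμ) < 1
ρ = 31.6/(6 × 5.4) = 31.6/32.40 = 0.9753
Since 0.9753 < 1, the system is STABLE.
The servers are busy 97.53% of the time.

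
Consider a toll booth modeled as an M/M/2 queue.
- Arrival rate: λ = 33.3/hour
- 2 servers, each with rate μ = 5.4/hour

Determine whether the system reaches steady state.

Stability requires ρ = λ/(cμ) < 1
ρ = 33.3/(2 × 5.4) = 33.3/10.80 = 3.0833
Since 3.0833 ≥ 1, the system is UNSTABLE.
Need c > λ/μ = 33.3/5.4 = 6.17.
Minimum servers needed: c = 7.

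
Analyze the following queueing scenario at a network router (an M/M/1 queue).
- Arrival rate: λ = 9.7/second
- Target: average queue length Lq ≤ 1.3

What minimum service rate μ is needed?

For M/M/1: Lq = λ²/(μ(μ-λ))
Need Lq ≤ 1.3, i.e. μ(μ-λ) ≥ λ²/1.3
μ² - 9.7μ - 94.09/1.3 ≥ 0  →  μ² - 9.7μ - 72.37692 ≥ 0
Quadratic formula (positive root): μ = [λ + √(λ² + 4×72.37692)]/2
Discriminant: 94.09 + 4×72.37692 = 383.5977, √383.5977 = 19.5857
μ ≥ (9.7 + 19.5857)/2 = 14.6428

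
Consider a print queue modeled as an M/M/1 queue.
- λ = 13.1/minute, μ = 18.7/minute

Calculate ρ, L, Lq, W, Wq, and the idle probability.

Step 1: ρ = λ/μ = 13.1/18.7 = 0.7005
Step 2: L = λ/(μ-λ) = 13.1/5.60 = 2.3393
Step 3: Lq = λ²/(μ(μ-λ)) = 171.61/(18.7×5.60) = 1.6388
Step 4: W = 1/(μ-λ) = 1/5.60 = 0.17857
Step 5: Wq = λ/(μ(μ-λ)) = 13.1/(18.7×5.60) = 0.1251
Step 6: P(0) = 1-ρ = 0.2995
Verify: L = λW = 13.1×0.17857 = 2.3393 ✔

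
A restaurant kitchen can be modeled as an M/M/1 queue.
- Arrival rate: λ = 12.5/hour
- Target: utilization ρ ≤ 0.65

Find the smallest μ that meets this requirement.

ρ = λ/μ, so μ = λ/ρ
μ ≥ 12.5/0.65 = 19.2308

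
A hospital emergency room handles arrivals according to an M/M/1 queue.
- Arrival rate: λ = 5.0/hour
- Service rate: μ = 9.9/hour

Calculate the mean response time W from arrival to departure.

First, compute utilization: ρ = λ/μ = 5.0/9.9 = 0.5051
For M/M/1: W = 1/(μ-λ)
W = 1/(9.9-5.0) = 1/4.90
W = 0.2041 hours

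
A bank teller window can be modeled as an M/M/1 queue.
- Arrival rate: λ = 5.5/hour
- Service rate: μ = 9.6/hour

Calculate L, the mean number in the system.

ρ = λ/μ = 5.5/9.6 = 0.5729
For M/M/1: L = λ/(μ-λ)
L = 5.5/(9.6-5.5) = 5.5/4.10
L = 1.3415 transactions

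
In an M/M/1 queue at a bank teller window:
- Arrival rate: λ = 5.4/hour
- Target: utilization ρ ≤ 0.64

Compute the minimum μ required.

ρ = λ/μ, so μ = λ/ρ
μ ≥ 5.4/0.64 = 8.4375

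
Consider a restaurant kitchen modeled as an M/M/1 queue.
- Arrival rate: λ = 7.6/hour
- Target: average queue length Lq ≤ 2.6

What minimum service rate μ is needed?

For M/M/1: Lq = λ²/(μ(μ-λ))
Need Lq ≤ 2.6, i.e. μ(μ-λ) ≥ λ²/2.6
μ² - 7.6μ - 57.76/2.6 ≥ 0  →  μ² - 7.6μ - 22.21538 ≥ 0
Quadratic formula (positive root): μ = [λ + √(λ² + 4×22.21538)]/2
Discriminant: 57.76 + 4×22.21538 = 146.6215, √146.6215 = 12.1087
μ ≥ (7.6 + 12.1087)/2 = 9.8544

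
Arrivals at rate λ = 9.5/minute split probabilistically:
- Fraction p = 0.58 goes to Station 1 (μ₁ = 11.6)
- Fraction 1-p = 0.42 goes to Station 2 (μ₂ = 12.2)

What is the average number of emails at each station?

Effective rates: λ₁ = 9.5×0.58 = 5.51, λ₂ = 9.5×0.42 = 3.99
Station 1: ρ₁ = 5.51/11.6 = 0.4750, L₁ = ρ₁/(1-ρ₁) = 0.4750/(1-0.4750) = 0.9048
Station 2: ρ₂ = 3.99/12.2 = 0.32705, L₂ = ρ₂/(1-ρ₂) = 0.32705/(1-0.32705) = 0.4860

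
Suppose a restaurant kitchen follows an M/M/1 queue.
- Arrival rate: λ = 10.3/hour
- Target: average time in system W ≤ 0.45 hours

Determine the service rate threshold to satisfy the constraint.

For M/M/1: W = 1/(μ-λ)
Need W ≤ 0.45, so 1/(μ-λ) ≤ 0.45
μ - λ ≥ 1/0.45 = 2.2222
μ ≥ 10.3 + 2.2222 = 12.5222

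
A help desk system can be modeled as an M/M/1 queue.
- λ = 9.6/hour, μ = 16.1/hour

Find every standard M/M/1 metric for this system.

Step 1: ρ = λ/μ = 9.6/16.1 = 0.5963
Step 2: L = λ/(μ-λ) = 9.6/6.50 = 1.4769
Step 3: Lq = λ²/(μ(μ-λ)) = 92.16/(16.1×6.50) = 0.8806
Step 4: W = 1/(μ-λ) = 1/6.50 = 0.153846
Step 5: Wq = λ/(μ(μ-λ)) = 9.6/(16.1×6.50) = 0.09173
Step 6: P(0) = 1-ρ = 0.4037
Verify: L = λW = 9.6×0.153846 = 1.4769 ✔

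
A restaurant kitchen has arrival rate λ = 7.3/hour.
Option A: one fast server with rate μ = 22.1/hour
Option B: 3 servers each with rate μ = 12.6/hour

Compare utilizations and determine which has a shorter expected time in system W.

Option A: single server μ = 22.1 (M/M/1)
  ρ_A = 7.3/22.1 = 0.3303
  W_A = 1/(μ-λ) = 1/(22.1-7.3) = 1/14.80 = 0.06757

Option B: 3 servers μ = 12.6 (M/M/3)
  ρ_B = λ/(cμ) = 7.3/(3×12.6) = 0.1931
  Offered load a = λ/μ = cρ = 7.3/12.6 = 0.5794
  P₀ = [ Σₙ₌₀^2 aⁿ/n! + a^3/(3!(1-ρ)) ]⁻¹
  Σ = a^0/0! + a^1/1! + a^2/2! = 1.0000 + 0.5794 + 0.1678 = 1.7472
  a^3/(3!(1-ρ)) = 0.1945/(6 × 0.8069) = 0.04017
  P₀ = 1/(1.7472 + 0.04017) = 0.5595
  Lq = P₀·a^3·ρ / (3!(1-ρ)²) = 0.5595 × 0.1945 × 0.1931 / (6 × 0.6511) = 0.005379
  Wq_B = Lq/λ = 0.0053791/7.3 = 0.00073686
  W_B = Wq_B + 1/μ = 0.00073686 + 0.079365 = 0.08010

Since W_A = 0.06757 < W_B = 0.08010, Option A (single fast server) has the shorter time in system.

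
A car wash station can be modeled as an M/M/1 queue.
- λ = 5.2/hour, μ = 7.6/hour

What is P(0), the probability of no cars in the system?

ρ = λ/μ = 5.2/7.6 = 0.6842
P(0) = 1 - ρ = 1 - 0.6842 = 0.3158
The server is idle 31.58% of the time.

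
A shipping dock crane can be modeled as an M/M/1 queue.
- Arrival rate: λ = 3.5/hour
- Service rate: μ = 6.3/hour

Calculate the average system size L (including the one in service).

ρ = λ/μ = 3.5/6.3 = 0.5556
For M/M/1: L = λ/(μ-λ)
L = 3.5/(6.3-3.5) = 3.5/2.80
L = 1.2500 containers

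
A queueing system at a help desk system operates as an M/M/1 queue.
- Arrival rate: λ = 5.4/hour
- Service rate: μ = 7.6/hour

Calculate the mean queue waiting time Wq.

First, compute utilization: ρ = λ/μ = 5.4/7.6 = 0.7105
For M/M/1: Wq = λ/(μ(μ-λ))
Wq = 5.4/(7.6 × (7.6-5.4))
Wq = 5.4/(7.6 × 2.20)
Wq = 0.3230 hours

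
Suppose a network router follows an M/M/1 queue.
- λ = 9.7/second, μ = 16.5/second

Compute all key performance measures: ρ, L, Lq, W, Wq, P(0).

Step 1: ρ = λ/μ = 9.7/16.5 = 0.5879
Step 2: L = λ/(μ-λ) = 9.7/6.80 = 1.4265
Step 3: Lq = λ²/(μ(μ-λ)) = 94.09/(16.5×6.80) = 0.8386
Step 4: W = 1/(μ-λ) = 1/6.80 = 0.14706
Step 5: Wq = λ/(μ(μ-λ)) = 9.7/(16.5×6.80) = 0.08645
Step 6: P(0) = 1-ρ = 0.4121
Verify: L = λW = 9.7×0.14706 = 1.4265 ✔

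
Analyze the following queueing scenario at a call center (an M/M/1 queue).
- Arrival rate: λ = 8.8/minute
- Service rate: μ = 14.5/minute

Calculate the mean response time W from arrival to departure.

First, compute utilization: ρ = λ/μ = 8.8/14.5 = 0.6069
For M/M/1: W = 1/(μ-λ)
W = 1/(14.5-8.8) = 1/5.70
W = 0.1754 minutes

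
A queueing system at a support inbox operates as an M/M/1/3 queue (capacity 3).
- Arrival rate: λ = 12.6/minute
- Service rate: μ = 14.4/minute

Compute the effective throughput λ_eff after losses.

ρ = λ/μ = 12.6/14.4 = 0.8750
P₀ = (1-ρ)/(1-ρ^(K+1)) = (1-0.8750)/(1-0.8750^4) = 0.1250/0.4138 = 0.3021
P_K = P₀×ρ^K = 0.3021 × 0.8750^3 = 0.3021 × 0.6699 = 0.2024
λ_eff = λ(1-P_K) = 12.6 × (1 - 0.20236) = 12.6 × 0.79764 = 10.0503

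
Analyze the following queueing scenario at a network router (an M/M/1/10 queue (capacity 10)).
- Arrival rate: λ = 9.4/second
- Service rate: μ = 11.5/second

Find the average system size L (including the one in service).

ρ = λ/μ = 9.4/11.5 = 0.81739
P₀ = (1-ρ)/(1-ρ^(K+1)) = (1-0.81739)/(1-0.81739^11) = 0.1826/0.8912 = 0.2049
P_K = P₀×ρ^K = 0.20491 × 0.81739^10 = 0.20491 × 0.13314 = 0.02728
L = ρ[1 - (K+1)ρ^K + Kρ^(K+1)] / [(1-ρ)(1-ρ^(K+1))]
L = 0.81739 × (1 - 11×0.133135 + 10×0.108823) / ((1 - 0.81739) × (1 - 0.108823)) = 3.1329 packets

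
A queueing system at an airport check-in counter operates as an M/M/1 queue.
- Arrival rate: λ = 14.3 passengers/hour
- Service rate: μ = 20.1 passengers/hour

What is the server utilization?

Server utilization: ρ = λ/μ
ρ = 14.3/20.1 = 0.7114
The server is busy 71.14% of the time.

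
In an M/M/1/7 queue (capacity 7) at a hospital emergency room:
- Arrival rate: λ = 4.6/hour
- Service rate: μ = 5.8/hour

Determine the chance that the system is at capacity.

ρ = λ/μ = 4.6/5.8 = 0.7931
P₀ = (1-ρ)/(1-ρ^(K+1)) = (1-0.7931)/(1-0.7931^8) = 0.2069/0.8435 = 0.2453
P_K = P₀×ρ^K = 0.2453 × 0.7931^7 = 0.2453 × 0.1974 = 0.04842
Blocking probability = 4.84%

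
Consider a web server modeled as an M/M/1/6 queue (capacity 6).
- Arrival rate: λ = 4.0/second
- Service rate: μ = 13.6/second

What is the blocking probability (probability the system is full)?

ρ = λ/μ = 4.0/13.6 = 0.29412
P₀ = (1-ρ)/(1-ρ^(K+1)) = (1-0.29412)/(1-0.29412^7) = 0.7059/0.9998 = 0.7060
P_K = P₀×ρ^K = 0.70601 × 0.29412^6 = 0.70601 × 0.00064736 = 0.0004570
Blocking probability = 0.04570%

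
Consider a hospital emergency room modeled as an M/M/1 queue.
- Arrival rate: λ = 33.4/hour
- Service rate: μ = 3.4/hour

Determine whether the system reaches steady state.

Stability requires ρ = λ/(cμ) < 1
ρ = 33.4/(1 × 3.4) = 33.4/3.40 = 9.8235
Since 9.8235 ≥ 1, the system is UNSTABLE.
Queue grows without bound. Need μ > λ = 33.4.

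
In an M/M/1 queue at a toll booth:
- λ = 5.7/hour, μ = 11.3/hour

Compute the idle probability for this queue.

ρ = λ/μ = 5.7/11.3 = 0.5044
P(0) = 1 - ρ = 1 - 0.5044 = 0.4956
The server is idle 49.56% of the time.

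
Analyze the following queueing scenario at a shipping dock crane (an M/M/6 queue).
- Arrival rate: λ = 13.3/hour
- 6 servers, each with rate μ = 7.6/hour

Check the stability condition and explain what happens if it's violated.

Stability requires ρ = λ/(cμ) < 1
ρ = 13.3/(6 × 7.6) = 13.3/45.60 = 0.2917
Since 0.2917 < 1, the system is STABLE.
The servers are busy 29.17% of the time.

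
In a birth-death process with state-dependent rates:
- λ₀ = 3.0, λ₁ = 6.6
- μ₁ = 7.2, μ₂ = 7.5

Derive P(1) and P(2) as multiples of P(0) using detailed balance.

Balance equations:
State 0: λ₀P₀ = μ₁P₁ → P₁ = (λ₀/μ₁)P₀ = (3.0/7.2)P₀ = 0.4167P₀
State 1: P₂ = (λ₀λ₁)/(μ₁μ₂)P₀ = (3.0×6.6)/(7.2×7.5)P₀ = 0.3667P₀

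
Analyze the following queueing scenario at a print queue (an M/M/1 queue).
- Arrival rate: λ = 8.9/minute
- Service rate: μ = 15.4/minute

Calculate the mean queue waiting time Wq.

First, compute utilization: ρ = λ/μ = 8.9/15.4 = 0.5779
For M/M/1: Wq = λ/(μ(μ-λ))
Wq = 8.9/(15.4 × (15.4-8.9))
Wq = 8.9/(15.4 × 6.50)
Wq = 0.08891 minutes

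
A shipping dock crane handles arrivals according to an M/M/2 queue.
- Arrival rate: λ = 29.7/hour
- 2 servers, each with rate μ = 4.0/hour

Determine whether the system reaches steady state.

Stability requires ρ = λ/(cμ) < 1
ρ = 29.7/(2 × 4.0) = 29.7/8.00 = 3.7125
Since 3.7125 ≥ 1, the system is UNSTABLE.
Need c > λ/μ = 29.7/4.0 = 7.42.
Minimum servers needed: c = 8.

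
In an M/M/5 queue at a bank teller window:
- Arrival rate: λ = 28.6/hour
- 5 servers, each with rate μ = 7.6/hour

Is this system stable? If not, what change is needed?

Stability requires ρ = λ/(cμ) < 1
ρ = 28.6/(5 × 7.6) = 28.6/38.00 = 0.7526
Since 0.7526 < 1, the system is STABLE.
The servers are busy 75.26% of the time.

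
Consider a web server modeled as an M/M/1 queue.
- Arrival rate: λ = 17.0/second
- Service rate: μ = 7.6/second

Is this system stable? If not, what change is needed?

Stability requires ρ = λ/(cμ) < 1
ρ = 17.0/(1 × 7.6) = 17.0/7.60 = 2.2368
Since 2.2368 ≥ 1, the system is UNSTABLE.
Queue grows without bound. Need μ > λ = 17.0.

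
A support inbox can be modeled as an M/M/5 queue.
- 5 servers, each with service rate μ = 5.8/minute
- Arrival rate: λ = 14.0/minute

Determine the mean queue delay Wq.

Traffic intensity: ρ = λ/(cμ) = 14.0/(5×5.8) = 0.4828
Since ρ = 0.4828 < 1, system is stable.
Offered load a = λ/μ = cρ = 14.0/5.8 = 2.4138
P₀ = [ Σₙ₌₀^4 aⁿ/n! + a^5/(5!(1-ρ)) ]⁻¹
Σ = a^0/0! + a^1/1! + a^2/2! + a^3/3! + a^4/4! = 1.00000 + 2.41379 + 2.91320 + 2.34395 + 1.41445 = 10.0854
a^5/(5!(1-ρ)) = 81.9408/(120 × 0.51724) = 1.3202
P₀ = 1/(10.0854 + 1.3202) = 0.08768
Lq = P₀·a^5·ρ / (5!(1-ρ)²) = 0.087677 × 81.9408 × 0.48276 / (120 × 0.26754) = 0.1080
Wq = Lq/λ = 0.10803/14.0 = 0.007716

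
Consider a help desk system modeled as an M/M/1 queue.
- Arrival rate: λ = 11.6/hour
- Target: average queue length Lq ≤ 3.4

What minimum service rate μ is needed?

For M/M/1: Lq = λ²/(μ(μ-λ))
Need Lq ≤ 3.4, i.e. μ(μ-λ) ≥ λ²/3.4
μ² - 11.6μ - 134.56/3.4 ≥ 0  →  μ² - 11.6μ - 39.57647 ≥ 0
Quadratic formula (positive root): μ = [λ + √(λ² + 4×39.57647)]/2
Discriminant: 134.56 + 4×39.57647 = 292.86588, √292.86588 = 17.11332
μ ≥ (11.6 + 17.11332)/2 = 14.3567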